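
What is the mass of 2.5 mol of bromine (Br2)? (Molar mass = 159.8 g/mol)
Mass = 2.5 mol × 159.8 g/mol = 399.5 g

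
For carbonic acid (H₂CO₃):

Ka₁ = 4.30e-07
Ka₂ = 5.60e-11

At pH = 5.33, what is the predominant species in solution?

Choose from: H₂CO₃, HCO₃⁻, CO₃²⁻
H₂CO₃

pKa1 = 6.37, pKa2 = 10.25. Each pKa is the crossover between adjacent species; pH = 5.33 lies in the region where H₂CO₃ predominates.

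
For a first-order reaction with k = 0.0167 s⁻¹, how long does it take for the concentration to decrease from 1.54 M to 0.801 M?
39.14 s

From ln[A] = ln[A]₀ - k·t: t = ln([A]₀/[A])/k = ln(1.54/0.801)/0.0167 = ln(1.9226)/0.0167 = 0.6537/0.0167 = 39.14 s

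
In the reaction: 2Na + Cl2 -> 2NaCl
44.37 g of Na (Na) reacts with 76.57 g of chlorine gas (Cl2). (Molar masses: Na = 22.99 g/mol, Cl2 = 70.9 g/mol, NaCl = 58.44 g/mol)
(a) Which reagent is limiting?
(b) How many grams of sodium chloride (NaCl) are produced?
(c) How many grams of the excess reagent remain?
(a) Na, (b) 112.8 g, (c) 8.153 g

Moles of Na = 44.37 g ÷ 22.99 g/mol = 1.92997 mol
Moles of Cl2 = 76.57 g ÷ 70.9 g/mol = 1.07997 mol
Moles ÷ coefficient: Na: 1.92997/2 = 0.965, Cl2: 1.07997/1 = 1.08
(a) Na has the smaller value, so Na is the limiting reagent.
(b) Moles of NaCl = 1.92997 mol Na × (2/2) = 1.92997 mol; mass = 1.92997 mol × 58.44 g/mol = 112.8 g
(c) Cl2 consumed = 1.92997 × (1/2) = 0.964985 mol; remaining = 1.07997 − 0.964985 = 0.114987 mol; mass = 0.114987 mol × 70.9 g/mol = 8.153 g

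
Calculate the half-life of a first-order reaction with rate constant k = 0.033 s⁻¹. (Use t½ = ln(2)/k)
21.00 s

t½ = ln(2)/k = 0.6931/0.033 = 21.00 s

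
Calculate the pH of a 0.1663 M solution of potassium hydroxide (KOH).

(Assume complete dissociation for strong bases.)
pH = 13.22

[OH⁻] = 0.1663 M for strong base. pOH = -log[OH⁻] = 0.78, pH = 14 - pOH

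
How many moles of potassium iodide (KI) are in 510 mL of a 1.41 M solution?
Moles = Molarity × Volume (L)
Moles = 1.41 M × 0.51 L = 0.7191 mol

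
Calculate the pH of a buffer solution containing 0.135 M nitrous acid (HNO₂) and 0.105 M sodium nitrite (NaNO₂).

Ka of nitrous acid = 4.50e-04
pH = 3.24

pKa = -log(4.50e-04) = 3.35. pH = pKa + log([A⁻]/[HA]) = 3.35 + log(0.105/0.135)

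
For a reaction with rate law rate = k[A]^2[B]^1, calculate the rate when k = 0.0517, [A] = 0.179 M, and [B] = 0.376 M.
0.0006229 M/s

rate = k·[A]^2·[B]^1 = 0.0517·(0.179)^2·(0.376)^1 = 0.0517·0.032041·0.376 = 0.0006229 M/s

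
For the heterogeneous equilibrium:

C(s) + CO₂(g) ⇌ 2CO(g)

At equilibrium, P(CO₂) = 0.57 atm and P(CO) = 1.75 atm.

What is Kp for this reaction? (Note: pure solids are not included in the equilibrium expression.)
K_p = 5.373

Solid C is excluded.
Kp = P(CO)²/P(CO₂) = (1.75)²/0.57 = 3.062/0.57 = 5.373.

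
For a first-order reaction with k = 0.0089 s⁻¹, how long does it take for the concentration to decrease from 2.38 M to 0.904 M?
108.77 s

From ln[A] = ln[A]₀ - k·t: t = ln([A]₀/[A])/k = ln(2.38/0.904)/0.0089 = ln(2.6327)/0.0089 = 0.9680/0.0089 = 108.77 s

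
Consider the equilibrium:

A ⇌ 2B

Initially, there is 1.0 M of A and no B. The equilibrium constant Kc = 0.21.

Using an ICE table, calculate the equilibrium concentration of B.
[B] = 0.409 M

ICE: [A] = 1.0 − x, [B] = 2x.
Kc = (2x)²/(1.0 − x) = 0.21 ⇒ 4x² + 0.21x − 0.21 = 0.
x = (−0.21 + √(0.21² + 4·4·0.21))/(2·4) = (−0.21 + √3.4041)/8 = 0.20438.
[B] = 2x = 0.409 M.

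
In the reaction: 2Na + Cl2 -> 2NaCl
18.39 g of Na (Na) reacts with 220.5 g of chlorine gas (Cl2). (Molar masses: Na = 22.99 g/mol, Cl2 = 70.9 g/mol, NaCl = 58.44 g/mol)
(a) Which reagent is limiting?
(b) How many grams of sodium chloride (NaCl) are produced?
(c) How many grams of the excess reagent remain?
(a) Na, (b) 46.75 g, (c) 192.1 g

Moles of Na = 18.39 g ÷ 22.99 g/mol = 0.799913 mol
Moles of Cl2 = 220.5 g ÷ 70.9 g/mol = 3.11001 mol
Moles ÷ coefficient: Na: 0.799913/2 = 0.4, Cl2: 3.11001/1 = 3.11
(a) Na has the smaller value, so Na is the limiting reagent.
(b) Moles of NaCl = 0.799913 mol Na × (2/2) = 0.799913 mol; mass = 0.799913 mol × 58.44 g/mol = 46.75 g
(c) Cl2 consumed = 0.799913 × (1/2) = 0.399957 mol; remaining = 3.11001 − 0.399957 = 2.71006 mol; mass = 2.71006 mol × 70.9 g/mol = 192.1 g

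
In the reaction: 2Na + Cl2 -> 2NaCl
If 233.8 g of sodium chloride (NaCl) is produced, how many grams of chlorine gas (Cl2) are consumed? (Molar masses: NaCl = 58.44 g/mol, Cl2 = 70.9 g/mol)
Moles of NaCl = 233.8 g ÷ 58.44 g/mol = 4.00068 mol
Mole ratio: 1 mol Cl2 / 2 mol NaCl
Moles of Cl2 = 4.00068 × (1/2) = 2.00034 mol
Mass of Cl2 = 2.00034 mol × 70.9 g/mol = 141.8 g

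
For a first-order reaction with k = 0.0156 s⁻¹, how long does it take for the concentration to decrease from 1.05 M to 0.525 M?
44.43 s

From ln[A] = ln[A]₀ - k·t: t = ln([A]₀/[A])/k = ln(1.05/0.525)/0.0156 = ln(2.0000)/0.0156 = 0.6931/0.0156 = 44.43 s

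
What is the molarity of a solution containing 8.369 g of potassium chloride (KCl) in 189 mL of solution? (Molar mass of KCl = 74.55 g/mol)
Moles of KCl = 8.369 g ÷ 74.55 g/mol = 0.11226 mol
Volume = 189 mL = 0.189 L
Molarity = 0.11226 mol ÷ 0.189 L = 0.594 M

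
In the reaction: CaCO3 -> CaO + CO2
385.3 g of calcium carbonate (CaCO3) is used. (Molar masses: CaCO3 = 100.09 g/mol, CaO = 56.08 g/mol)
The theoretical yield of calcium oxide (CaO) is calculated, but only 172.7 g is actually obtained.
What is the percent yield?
Moles of CaCO3 = 385.3 g ÷ 100.09 g/mol = 3.84954 mol
Mole ratio: 1 mol CaO / 1 mol CaCO3
Moles of CaO = 3.84954 × (1/1) = 3.84954 mol
Theoretical yield = 3.84954 mol × 56.08 g/mol = 215.88 g
Actual yield = 172.7 g
Percent yield = (172.7 / 215.88) × 100% = 80.0%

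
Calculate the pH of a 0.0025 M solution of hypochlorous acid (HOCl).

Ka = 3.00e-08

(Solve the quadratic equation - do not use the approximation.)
pH = 5.06

x² + Ka×x - Ka×C = 0. Using quadratic formula: [H⁺] = 8.6453e-06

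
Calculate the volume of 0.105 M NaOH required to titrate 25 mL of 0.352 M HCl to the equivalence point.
V_{base} = 83.8 mL

At equivalence: moles acid = moles base.
moles HCl = 0.352 M × 0.025 L = 0.0088 mol
V_NaOH = 0.0088 mol ÷ 0.105 M = 0.08381 L = 83.8 mL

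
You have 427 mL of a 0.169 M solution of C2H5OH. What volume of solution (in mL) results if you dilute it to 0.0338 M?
Using M₁V₁ = M₂V₂:
0.169 × 427 = 0.0338 × V₂
V₂ = (0.169 × 427) / 0.0338 = 2135 mL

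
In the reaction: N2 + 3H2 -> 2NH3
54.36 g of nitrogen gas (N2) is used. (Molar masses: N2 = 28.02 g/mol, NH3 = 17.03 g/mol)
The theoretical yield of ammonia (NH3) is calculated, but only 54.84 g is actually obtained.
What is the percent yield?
Moles of N2 = 54.36 g ÷ 28.02 g/mol = 1.94004 mol
Mole ratio: 2 mol NH3 / 1 mol N2
Moles of NH3 = 1.94004 × (2/1) = 3.88009 mol
Theoretical yield = 3.88009 mol × 17.03 g/mol = 66.078 g
Actual yield = 54.84 g
Percent yield = (54.84 / 66.078) × 100% = 83.0%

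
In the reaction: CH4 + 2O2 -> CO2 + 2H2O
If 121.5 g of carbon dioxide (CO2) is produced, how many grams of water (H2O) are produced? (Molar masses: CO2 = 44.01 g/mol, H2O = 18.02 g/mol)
Moles of CO2 = 121.5 g ÷ 44.01 g/mol = 2.76074 mol
Mole ratio: 2 mol H2O / 1 mol CO2
Moles of H2O = 2.76074 × (2/1) = 5.52147 mol
Mass of H2O = 5.52147 mol × 18.02 g/mol = 99.5 g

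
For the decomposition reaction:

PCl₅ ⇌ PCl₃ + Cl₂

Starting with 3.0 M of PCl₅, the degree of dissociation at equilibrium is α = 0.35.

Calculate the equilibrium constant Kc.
K_c = 0.5654

x = α·[A]₀ = 0.35 × 3.0 = 1.05 M dissociated.
At eq: [PCl₅] = 3.0 − 1.05 = 1.95 M; [PCl₃] = [Cl₂] = x = 1.05 M.
Kc = [PCl₃][Cl₂]/[PCl₅] = (1.05)²/1.95 = 0.5654.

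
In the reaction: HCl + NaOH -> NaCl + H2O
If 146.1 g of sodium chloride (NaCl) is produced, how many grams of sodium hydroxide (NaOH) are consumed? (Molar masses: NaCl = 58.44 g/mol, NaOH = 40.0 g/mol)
Moles of NaCl = 146.1 g ÷ 58.44 g/mol = 2.5 mol
Mole ratio: 1 mol NaOH / 1 mol NaCl
Moles of NaOH = 2.5 × (1/1) = 2.5 mol
Mass of NaOH = 2.5 mol × 40.0 g/mol = 100 g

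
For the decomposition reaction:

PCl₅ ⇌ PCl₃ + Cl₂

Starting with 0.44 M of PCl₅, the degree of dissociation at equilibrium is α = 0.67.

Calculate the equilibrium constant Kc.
K_c = 0.5985

x = α·[A]₀ = 0.67 × 0.44 = 0.2948 M dissociated.
At eq: [PCl₅] = 0.44 − 0.2948 = 0.1452 M; [PCl₃] = [Cl₂] = x = 0.2948 M.
Kc = [PCl₃][Cl₂]/[PCl₅] = (0.2948)²/0.1452 = 0.5985.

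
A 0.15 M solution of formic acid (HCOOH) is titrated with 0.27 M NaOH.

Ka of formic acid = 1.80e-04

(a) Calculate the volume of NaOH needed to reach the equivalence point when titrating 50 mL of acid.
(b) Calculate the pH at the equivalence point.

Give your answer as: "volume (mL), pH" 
V = 27.8 mL, pH = 8.36

(a) At equivalence: moles acid = moles base.
moles acid = 0.15 × 0.05 = 0.0075 mol; V_NaOH = 0.0075/0.27 = 0.02778 L = 27.8 mL.
(b) At equivalence, all acid → conjugate base A⁻ at [A⁻] = 0.0075/0.07778 = 0.09643 M.
Kb = Kw/Ka = 1.0e-14/1.80e-04 = 5.556e-11; [OH⁻] = √(Kb·[A⁻]) = 2.315e-06; pOH = 5.64; pH = 14 − pOH = 8.36.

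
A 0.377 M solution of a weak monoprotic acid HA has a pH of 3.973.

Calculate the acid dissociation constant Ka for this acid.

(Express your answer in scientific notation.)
K_a = 3.00e-08

[H⁺] = 10^(−pH) = 10^(−3.973) = 1.064e-04 M. For HA ⇌ H⁺ + A⁻, Ka = x²/(C − x) = (1.064e-04)²/(0.377 − 1.064e-04) = 3.00e-08.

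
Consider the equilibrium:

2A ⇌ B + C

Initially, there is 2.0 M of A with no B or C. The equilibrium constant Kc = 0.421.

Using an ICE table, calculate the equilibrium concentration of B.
[B] = 0.565 M

ICE: [A] = 2.0 − 2x, [B] = [C] = x.
Kc = x²/(2.0 − 2x)² = 0.421 ⇒ √Kc = x/(2.0 − 2x).
x = √0.421·2.0/(1 + 2√0.421) = 0.64885·2.0/2.2977 = 0.56478.
[B] = x = 0.565 M.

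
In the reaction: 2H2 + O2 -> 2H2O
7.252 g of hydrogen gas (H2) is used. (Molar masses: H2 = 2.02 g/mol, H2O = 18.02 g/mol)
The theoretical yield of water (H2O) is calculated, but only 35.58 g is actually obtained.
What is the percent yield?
Moles of H2 = 7.252 g ÷ 2.02 g/mol = 3.5901 mol
Mole ratio: 2 mol H2O / 2 mol H2
Moles of H2O = 3.5901 × (2/2) = 3.5901 mol
Theoretical yield = 3.5901 mol × 18.02 g/mol = 64.694 g
Actual yield = 35.58 g
Percent yield = (35.58 / 64.694) × 100% = 55.0%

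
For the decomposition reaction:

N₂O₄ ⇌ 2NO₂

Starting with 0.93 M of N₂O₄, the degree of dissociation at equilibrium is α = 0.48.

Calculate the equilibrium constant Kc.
K_c = 1.6482

x = α·[A]₀ = 0.48 × 0.93 = 0.4464 M dissociated.
At eq: [N₂O₄] = 0.93 − 0.4464 = 0.4836 M; [NO₂] = 2x = 0.8928 M.
Kc = [NO₂]²/[N₂O₄] = (0.8928)²/0.4836 = 1.648.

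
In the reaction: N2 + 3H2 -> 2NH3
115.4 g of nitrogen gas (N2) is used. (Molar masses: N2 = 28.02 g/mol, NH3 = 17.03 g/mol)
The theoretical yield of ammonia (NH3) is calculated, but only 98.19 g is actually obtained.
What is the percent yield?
Moles of N2 = 115.4 g ÷ 28.02 g/mol = 4.11849 mol
Mole ratio: 2 mol NH3 / 1 mol N2
Moles of NH3 = 4.11849 × (2/1) = 8.23697 mol
Theoretical yield = 8.23697 mol × 17.03 g/mol = 140.28 g
Actual yield = 98.19 g
Percent yield = (98.19 / 140.28) × 100% = 70.0%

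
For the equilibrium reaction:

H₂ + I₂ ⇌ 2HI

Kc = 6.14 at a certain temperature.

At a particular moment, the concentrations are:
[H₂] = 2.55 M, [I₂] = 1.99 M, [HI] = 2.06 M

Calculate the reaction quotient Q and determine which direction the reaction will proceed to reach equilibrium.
Q = 0.836, Q < K, reaction proceeds forward (toward products)

Q = ([HI]^2) / ([H₂] × [I₂])
  = ((2.06)^2) / ((2.55)·(1.99)) = 4.2436/5.0745 = 0.8363
Since Q = 0.8363 < Kc = 6.14, the reaction proceeds forward (toward products) to reach equilibrium.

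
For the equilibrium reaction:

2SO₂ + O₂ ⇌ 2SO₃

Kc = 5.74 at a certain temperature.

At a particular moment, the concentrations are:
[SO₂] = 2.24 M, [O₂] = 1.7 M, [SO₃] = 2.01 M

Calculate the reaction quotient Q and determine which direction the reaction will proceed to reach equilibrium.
Q = 0.474, Q < K, reaction proceeds forward (toward products)

Q = ([SO₃]^2) / ([SO₂]^2 × [O₂])
  = ((2.01)^2) / ((2.24)^2·(1.7)) = 4.0401/8.5299 = 0.4736
Since Q = 0.4736 < Kc = 5.74, the reaction proceeds forward (toward products) to reach equilibrium.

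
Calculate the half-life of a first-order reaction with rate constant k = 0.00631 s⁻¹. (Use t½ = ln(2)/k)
109.85 s

t½ = ln(2)/k = 0.6931/0.00631 = 109.85 s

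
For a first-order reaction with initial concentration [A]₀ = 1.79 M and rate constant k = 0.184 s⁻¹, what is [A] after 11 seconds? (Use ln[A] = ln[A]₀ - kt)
0.2365 M

ln[A] = ln[A]₀ - k·t = ln(1.79) - (0.184)·(11) = 0.5822 - 2.0240 = -1.4418
[A] = e^(-1.4418) = 0.2365 M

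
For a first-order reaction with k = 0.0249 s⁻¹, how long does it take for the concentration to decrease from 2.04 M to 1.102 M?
24.73 s

From ln[A] = ln[A]₀ - k·t: t = ln([A]₀/[A])/k = ln(2.04/1.102)/0.0249 = ln(1.8512)/0.0249 = 0.6158/0.0249 = 24.73 s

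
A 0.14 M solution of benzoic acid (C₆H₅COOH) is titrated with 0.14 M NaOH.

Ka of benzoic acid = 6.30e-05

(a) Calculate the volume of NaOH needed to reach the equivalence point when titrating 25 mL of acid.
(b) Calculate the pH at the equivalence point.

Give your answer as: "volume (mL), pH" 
V = 25.0 mL, pH = 8.52

(a) At equivalence: moles acid = moles base.
moles acid = 0.14 × 0.025 = 0.0035 mol; V_NaOH = 0.0035/0.14 = 0.025 L = 25.0 mL.
(b) At equivalence, all acid → conjugate base A⁻ at [A⁻] = 0.0035/0.05 = 0.07 M.
Kb = Kw/Ka = 1.0e-14/6.30e-05 = 1.587e-10; [OH⁻] = √(Kb·[A⁻]) = 3.333e-06; pOH = 5.48; pH = 14 − pOH = 8.52.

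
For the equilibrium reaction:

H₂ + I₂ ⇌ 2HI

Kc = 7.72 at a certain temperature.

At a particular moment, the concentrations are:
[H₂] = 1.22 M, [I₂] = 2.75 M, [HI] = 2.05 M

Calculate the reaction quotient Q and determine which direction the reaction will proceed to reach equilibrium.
Q = 1.253, Q < K, reaction proceeds forward (toward products)

Q = ([HI]^2) / ([H₂] × [I₂])
  = ((2.05)^2) / ((1.22)·(2.75)) = 4.2025/3.355 = 1.253
Since Q = 1.253 < Kc = 7.72, the reaction proceeds forward (toward products) to reach equilibrium.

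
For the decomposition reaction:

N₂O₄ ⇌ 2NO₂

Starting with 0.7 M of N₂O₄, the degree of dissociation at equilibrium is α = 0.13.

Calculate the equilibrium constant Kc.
K_c = 0.0544

x = α·[A]₀ = 0.13 × 0.7 = 0.091 M dissociated.
At eq: [N₂O₄] = 0.7 − 0.091 = 0.609 M; [NO₂] = 2x = 0.182 M.
Kc = [NO₂]²/[N₂O₄] = (0.182)²/0.609 = 0.05439.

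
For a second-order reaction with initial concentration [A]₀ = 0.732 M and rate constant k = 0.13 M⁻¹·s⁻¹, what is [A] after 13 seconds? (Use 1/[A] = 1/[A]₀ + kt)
0.3272 M

1/[A] = 1/[A]₀ + k·t = 1/0.732 + (0.13)·(13) = 1.3661 + 1.6900 = 3.0561
[A] = 1/3.0561 = 0.3272 M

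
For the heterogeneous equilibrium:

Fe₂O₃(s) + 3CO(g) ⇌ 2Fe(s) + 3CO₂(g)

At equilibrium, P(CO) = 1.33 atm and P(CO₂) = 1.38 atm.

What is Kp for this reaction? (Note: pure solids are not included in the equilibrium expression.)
K_p = 1.117

Solids (Fe₂O₃, Fe) are excluded.
Kp = P(CO₂)³/P(CO)³ = (1.38)³/(1.33)³ = 2.628/2.353 = 1.117.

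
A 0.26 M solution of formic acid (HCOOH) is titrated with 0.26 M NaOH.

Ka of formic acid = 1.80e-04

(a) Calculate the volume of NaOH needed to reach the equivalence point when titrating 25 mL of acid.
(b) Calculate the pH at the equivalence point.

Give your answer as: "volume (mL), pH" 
V = 25.0 mL, pH = 8.43

(a) At equivalence: moles acid = moles base.
moles acid = 0.26 × 0.025 = 0.0065 mol; V_NaOH = 0.0065/0.26 = 0.025 L = 25.0 mL.
(b) At equivalence, all acid → conjugate base A⁻ at [A⁻] = 0.0065/0.05 = 0.13 M.
Kb = Kw/Ka = 1.0e-14/1.80e-04 = 5.556e-11; [OH⁻] = √(Kb·[A⁻]) = 2.687e-06; pOH = 5.57; pH = 14 − pOH = 8.43.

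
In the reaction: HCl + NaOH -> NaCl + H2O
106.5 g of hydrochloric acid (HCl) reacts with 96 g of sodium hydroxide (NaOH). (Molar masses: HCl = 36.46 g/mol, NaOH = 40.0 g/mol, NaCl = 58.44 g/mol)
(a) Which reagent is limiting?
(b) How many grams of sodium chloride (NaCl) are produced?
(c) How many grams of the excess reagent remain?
(a) NaOH, (b) 140.3 g, (c) 19 g

Moles of HCl = 106.5 g ÷ 36.46 g/mol = 2.92101 mol
Moles of NaOH = 96 g ÷ 40.0 g/mol = 2.4 mol
Moles ÷ coefficient: HCl: 2.92101/1 = 2.921, NaOH: 2.4/1 = 2.4
(a) NaOH has the smaller value, so NaOH is the limiting reagent.
(b) Moles of NaCl = 2.4 mol NaOH × (1/1) = 2.4 mol; mass = 2.4 mol × 58.44 g/mol = 140.3 g
(c) HCl consumed = 2.4 × (1/1) = 2.4 mol; remaining = 2.92101 − 2.4 = 0.521009 mol; mass = 0.521009 mol × 36.46 g/mol = 19 g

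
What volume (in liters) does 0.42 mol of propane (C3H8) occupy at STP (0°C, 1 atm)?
At STP, 1 mol of gas occupies 22.4 L
Volume = 0.42 mol × 22.4 L/mol = 9.41 L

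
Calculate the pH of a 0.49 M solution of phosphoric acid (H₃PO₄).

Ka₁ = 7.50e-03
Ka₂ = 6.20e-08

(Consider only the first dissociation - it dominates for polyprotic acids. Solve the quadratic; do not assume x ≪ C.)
pH = 1.24

x² + Ka₁·x − Ka₁·C = 0 with Ka₁ = 7.50e-03, C = 0.49.
x = (−Ka₁ + √(Ka₁² + 4·Ka₁·C))/2 = 5.6988e-02 M, so pH = 1.24.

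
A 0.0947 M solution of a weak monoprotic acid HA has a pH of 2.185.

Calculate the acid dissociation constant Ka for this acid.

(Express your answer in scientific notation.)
K_a = 4.84e-04

[H⁺] = 10^(−pH) = 10^(−2.185) = 6.531e-03 M. For HA ⇌ H⁺ + A⁻, Ka = x²/(C − x) = (6.531e-03)²/(0.0947 − 6.531e-03) = 4.84e-04.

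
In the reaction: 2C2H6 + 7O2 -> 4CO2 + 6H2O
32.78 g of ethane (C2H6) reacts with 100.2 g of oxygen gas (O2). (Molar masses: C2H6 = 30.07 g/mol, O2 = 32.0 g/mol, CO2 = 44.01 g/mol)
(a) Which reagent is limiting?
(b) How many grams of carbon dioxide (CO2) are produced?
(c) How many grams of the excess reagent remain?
(a) O2, (b) 78.75 g, (c) 5.878 g

Moles of C2H6 = 32.78 g ÷ 30.07 g/mol = 1.09012 mol
Moles of O2 = 100.2 g ÷ 32.0 g/mol = 3.13125 mol
Moles ÷ coefficient: C2H6: 1.09012/2 = 0.5451, O2: 3.13125/7 = 0.4473
(a) O2 has the smaller value, so O2 is the limiting reagent.
(b) Moles of CO2 = 3.13125 mol O2 × (4/7) = 1.78929 mol; mass = 1.78929 mol × 44.01 g/mol = 78.75 g
(c) C2H6 consumed = 3.13125 × (2/7) = 0.894643 mol; remaining = 1.09012 − 0.894643 = 0.19548 mol; mass = 0.19548 mol × 30.07 g/mol = 5.878 g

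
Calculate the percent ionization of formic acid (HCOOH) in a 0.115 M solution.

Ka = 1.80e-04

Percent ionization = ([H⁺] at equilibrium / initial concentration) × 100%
Percent ionization = 3.88%

Let x = [H⁺]. Ka = x²/(C - x) ⇒ x² + (1.80e-04)x - (1.80e-04)(0.115) = 0. x = 4.4606e-03. Percent = (4.4606e-03/0.115) × 100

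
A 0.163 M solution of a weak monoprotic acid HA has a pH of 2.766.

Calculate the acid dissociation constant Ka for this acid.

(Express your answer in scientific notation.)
K_a = 1.82e-05

[H⁺] = 10^(−pH) = 10^(−2.766) = 1.714e-03 M. For HA ⇌ H⁺ + A⁻, Ka = x²/(C − x) = (1.714e-03)²/(0.163 − 1.714e-03) = 1.82e-05.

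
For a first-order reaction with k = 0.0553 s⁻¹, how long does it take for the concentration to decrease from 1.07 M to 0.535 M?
12.53 s

From ln[A] = ln[A]₀ - k·t: t = ln([A]₀/[A])/k = ln(1.07/0.535)/0.0553 = ln(2.0000)/0.0553 = 0.6931/0.0553 = 12.53 s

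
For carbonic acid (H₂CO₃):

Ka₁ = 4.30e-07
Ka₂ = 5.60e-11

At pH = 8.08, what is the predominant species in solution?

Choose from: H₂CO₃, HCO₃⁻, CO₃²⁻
HCO₃⁻

pKa1 = 6.37, pKa2 = 10.25. Each pKa is the crossover between adjacent species; pH = 8.08 lies in the region where HCO₃⁻ predominates.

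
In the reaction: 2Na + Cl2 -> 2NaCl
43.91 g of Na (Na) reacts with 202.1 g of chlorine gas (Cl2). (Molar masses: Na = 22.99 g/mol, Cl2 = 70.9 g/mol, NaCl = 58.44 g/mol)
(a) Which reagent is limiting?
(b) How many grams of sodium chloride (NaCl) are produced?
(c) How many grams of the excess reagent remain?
(a) Na, (b) 111.6 g, (c) 134.4 g

Moles of Na = 43.91 g ÷ 22.99 g/mol = 1.90996 mol
Moles of Cl2 = 202.1 g ÷ 70.9 g/mol = 2.85049 mol
Moles ÷ coefficient: Na: 1.90996/2 = 0.955, Cl2: 2.85049/1 = 2.85
(a) Na has the smaller value, so Na is the limiting reagent.
(b) Moles of NaCl = 1.90996 mol Na × (2/2) = 1.90996 mol; mass = 1.90996 mol × 58.44 g/mol = 111.6 g
(c) Cl2 consumed = 1.90996 × (1/2) = 0.95498 mol; remaining = 2.85049 − 0.95498 = 1.89551 mol; mass = 1.89551 mol × 70.9 g/mol = 134.4 g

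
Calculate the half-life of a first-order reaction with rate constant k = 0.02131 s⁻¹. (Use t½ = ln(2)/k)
32.53 s

t½ = ln(2)/k = 0.6931/0.02131 = 32.53 s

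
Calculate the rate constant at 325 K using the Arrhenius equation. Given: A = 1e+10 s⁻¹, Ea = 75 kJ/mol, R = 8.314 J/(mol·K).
8.82e-03 s⁻¹

k = A·exp(-Ea/(R·T)) = 1e+10·exp(-75000/(8.314·325)) = 1e+10·exp(-27.7567) = 1e+10·8.8190e-13 = 8.82e-03 s⁻¹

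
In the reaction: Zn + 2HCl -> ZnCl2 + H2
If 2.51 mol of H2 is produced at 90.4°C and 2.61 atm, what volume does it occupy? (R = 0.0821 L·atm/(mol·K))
T = 90.4°C + 273.15 = 363.55 K
V = nRT/P = (2.51 × 0.0821 × 363.55) / 2.61
V = 28.70 L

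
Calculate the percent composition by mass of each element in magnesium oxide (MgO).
Mg: 60.31%, O: 39.69%

Molar mass of MgO = 40.31 g/mol
% Mg = (1 × 24.31) / 40.31 × 100% = 24.31 / 40.31 × 100% = 60.31%
% O = (1 × 16.0) / 40.31 × 100% = 16 / 40.31 × 100% = 39.69%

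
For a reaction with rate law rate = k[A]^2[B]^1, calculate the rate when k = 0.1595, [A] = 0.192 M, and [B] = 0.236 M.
0.001388 M/s

rate = k·[A]^2·[B]^1 = 0.1595·(0.192)^2·(0.236)^1 = 0.1595·0.036864·0.236 = 0.001388 M/s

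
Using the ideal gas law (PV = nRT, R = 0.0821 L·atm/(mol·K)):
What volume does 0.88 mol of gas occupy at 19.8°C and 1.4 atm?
T = 19.8°C + 273.15 = 292.95 K
V = nRT/P = (0.88 × 0.0821 × 292.95) / 1.4
V = 15.12 L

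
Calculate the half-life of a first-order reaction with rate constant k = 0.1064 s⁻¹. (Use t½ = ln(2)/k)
6.51 s

t½ = ln(2)/k = 0.6931/0.1064 = 6.51 s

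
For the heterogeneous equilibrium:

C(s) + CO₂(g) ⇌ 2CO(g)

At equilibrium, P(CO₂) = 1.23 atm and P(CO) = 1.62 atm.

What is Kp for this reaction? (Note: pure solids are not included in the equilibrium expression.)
K_p = 2.134

Solid C is excluded.
Kp = P(CO)²/P(CO₂) = (1.62)²/1.23 = 2.624/1.23 = 2.134.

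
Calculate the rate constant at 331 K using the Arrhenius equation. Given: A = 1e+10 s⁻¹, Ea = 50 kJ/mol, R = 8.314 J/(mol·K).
1.29e+02 s⁻¹

k = A·exp(-Ea/(R·T)) = 1e+10·exp(-50000/(8.314·331)) = 1e+10·exp(-18.1690) = 1e+10·1.2861e-08 = 1.29e+02 s⁻¹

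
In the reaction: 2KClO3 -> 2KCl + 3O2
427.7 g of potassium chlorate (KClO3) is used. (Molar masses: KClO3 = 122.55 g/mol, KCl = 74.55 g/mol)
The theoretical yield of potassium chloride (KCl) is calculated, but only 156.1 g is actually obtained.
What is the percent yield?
Moles of KClO3 = 427.7 g ÷ 122.55 g/mol = 3.49 mol
Mole ratio: 2 mol KCl / 2 mol KClO3
Moles of KCl = 3.49 × (2/2) = 3.49 mol
Theoretical yield = 3.49 mol × 74.55 g/mol = 260.18 g
Actual yield = 156.1 g
Percent yield = (156.1 / 260.18) × 100% = 60.0%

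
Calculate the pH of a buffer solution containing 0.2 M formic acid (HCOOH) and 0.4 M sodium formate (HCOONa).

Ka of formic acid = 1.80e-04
pH = 4.05

pKa = -log(1.80e-04) = 3.74. pH = pKa + log([A⁻]/[HA]) = 3.74 + log(0.4/0.2)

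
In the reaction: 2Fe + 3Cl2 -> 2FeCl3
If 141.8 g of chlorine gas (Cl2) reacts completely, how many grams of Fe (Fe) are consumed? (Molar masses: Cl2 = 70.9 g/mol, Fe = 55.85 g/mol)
Moles of Cl2 = 141.8 g ÷ 70.9 g/mol = 2 mol
Mole ratio: 2 mol Fe / 3 mol Cl2
Moles of Fe = 2 × (2/3) = 1.33333 mol
Mass of Fe = 1.33333 mol × 55.85 g/mol = 74.47 g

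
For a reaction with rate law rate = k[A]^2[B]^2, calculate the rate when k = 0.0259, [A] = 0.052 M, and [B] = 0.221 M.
3.421e-06 M/s

rate = k·[A]^2·[B]^2 = 0.0259·(0.052)^2·(0.221)^2 = 0.0259·0.002704·0.048841 = 3.421e-06 M/s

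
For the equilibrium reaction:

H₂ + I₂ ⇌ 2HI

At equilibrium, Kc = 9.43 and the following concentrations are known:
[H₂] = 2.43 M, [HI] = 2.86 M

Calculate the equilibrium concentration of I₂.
[I₂] = 0.3570 M

Kc = ([HI]^2) / ([H₂] × [I₂]) = 9.43
[I₂]^1 = (product terms)/(Kc · other reactant terms) = 8.1796 / (9.43 · 2.43) = 0.35696
[I₂] = 0.3570 M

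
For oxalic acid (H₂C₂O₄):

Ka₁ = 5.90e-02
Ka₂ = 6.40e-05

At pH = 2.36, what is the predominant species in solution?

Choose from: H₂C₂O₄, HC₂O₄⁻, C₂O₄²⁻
HC₂O₄⁻

pKa1 = 1.23, pKa2 = 4.19. Each pKa is the crossover between adjacent species; pH = 2.36 lies in the region where HC₂O₄⁻ predominates.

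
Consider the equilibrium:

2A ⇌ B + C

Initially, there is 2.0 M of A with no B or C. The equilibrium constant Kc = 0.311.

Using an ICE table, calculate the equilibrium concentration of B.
[B] = 0.527 M

ICE: [A] = 2.0 − 2x, [B] = [C] = x.
Kc = x²/(2.0 − 2x)² = 0.311 ⇒ √Kc = x/(2.0 − 2x).
x = √0.311·2.0/(1 + 2√0.311) = 0.55767·2.0/2.1153 = 0.52726.
[B] = x = 0.527 M.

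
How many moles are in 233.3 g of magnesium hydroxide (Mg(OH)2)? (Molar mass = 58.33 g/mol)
Moles = 233.3 g ÷ 58.33 g/mol = 4 mol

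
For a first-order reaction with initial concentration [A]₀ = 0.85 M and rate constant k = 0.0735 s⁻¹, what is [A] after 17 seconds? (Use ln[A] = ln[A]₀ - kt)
0.2437 M

ln[A] = ln[A]₀ - k·t = ln(0.85) - (0.0735)·(17) = -0.1625 - 1.2495 = -1.4120
[A] = e^(-1.4120) = 0.2437 M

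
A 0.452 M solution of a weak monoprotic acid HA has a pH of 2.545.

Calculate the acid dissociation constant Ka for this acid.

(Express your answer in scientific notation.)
K_a = 1.81e-05

[H⁺] = 10^(−pH) = 10^(−2.545) = 2.851e-03 M. For HA ⇌ H⁺ + A⁻, Ka = x²/(C − x) = (2.851e-03)²/(0.452 − 2.851e-03) = 1.81e-05.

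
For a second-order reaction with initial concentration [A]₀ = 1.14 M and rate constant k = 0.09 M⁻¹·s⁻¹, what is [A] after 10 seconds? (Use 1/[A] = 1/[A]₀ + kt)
0.5627 M

1/[A] = 1/[A]₀ + k·t = 1/1.14 + (0.09)·(10) = 0.8772 + 0.9000 = 1.7772
[A] = 1/1.7772 = 0.5627 M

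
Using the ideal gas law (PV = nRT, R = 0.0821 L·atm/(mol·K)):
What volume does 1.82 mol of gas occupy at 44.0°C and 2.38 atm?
T = 44.0°C + 273.15 = 317.15 K
V = nRT/P = (1.82 × 0.0821 × 317.15) / 2.38
V = 19.91 L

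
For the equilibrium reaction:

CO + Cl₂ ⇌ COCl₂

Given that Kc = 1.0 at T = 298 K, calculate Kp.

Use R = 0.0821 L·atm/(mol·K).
K_p = 0.0409

Δn = (moles gaseous products) − (moles gaseous reactants) = -1
T = 298 K; RT = 0.0821 × 298 = 24.4658
Kp = Kc·(RT)^Δn = 1.0 × (24.4658)^-1 = 1.0 × 0.0408734 = 0.0409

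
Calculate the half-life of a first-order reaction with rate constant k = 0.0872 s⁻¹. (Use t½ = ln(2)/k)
7.95 s

t½ = ln(2)/k = 0.6931/0.0872 = 7.95 s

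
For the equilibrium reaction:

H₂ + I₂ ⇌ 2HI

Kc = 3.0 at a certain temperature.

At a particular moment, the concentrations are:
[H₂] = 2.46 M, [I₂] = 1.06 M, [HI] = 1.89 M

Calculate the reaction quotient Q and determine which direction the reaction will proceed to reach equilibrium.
Q = 1.370, Q < K, reaction proceeds forward (toward products)

Q = ([HI]^2) / ([H₂] × [I₂])
  = ((1.89)^2) / ((2.46)·(1.06)) = 3.5721/2.6076 = 1.37
Since Q = 1.37 < Kc = 3.0, the reaction proceeds forward (toward products) to reach equilibrium.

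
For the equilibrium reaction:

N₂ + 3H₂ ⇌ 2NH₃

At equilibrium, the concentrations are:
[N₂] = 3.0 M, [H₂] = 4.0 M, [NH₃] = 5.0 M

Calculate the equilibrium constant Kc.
K_c = 0.1302

Kc = ([NH₃]^2) / ([N₂] × [H₂]^3)
   = ((5.0)^2) / ((3.0)·(4.0)^3)
   = 25 / 192 = 0.1302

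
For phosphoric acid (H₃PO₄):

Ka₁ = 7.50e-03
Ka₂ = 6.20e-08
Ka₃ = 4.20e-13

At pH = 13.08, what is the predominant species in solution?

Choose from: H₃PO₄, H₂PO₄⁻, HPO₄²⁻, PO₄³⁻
PO₄³⁻

pKa1 = 2.12, pKa2 = 7.21, pKa3 = 12.38. Each pKa is the crossover between adjacent species; pH = 13.08 lies in the region where PO₄³⁻ predominates.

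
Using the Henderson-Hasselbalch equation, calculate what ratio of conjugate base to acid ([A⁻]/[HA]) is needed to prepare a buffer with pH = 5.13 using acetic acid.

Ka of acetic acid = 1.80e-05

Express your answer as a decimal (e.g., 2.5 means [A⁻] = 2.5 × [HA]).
[A⁻]/[HA] = 2.428

pKa = −log(1.80e-05) = 4.7447. pH = pKa + log([A⁻]/[HA]). 5.13 = 4.7447 + log(ratio). log(ratio) = 5.13 − 4.7447 = 0.3853. ratio = 10^(0.3853) = 2.428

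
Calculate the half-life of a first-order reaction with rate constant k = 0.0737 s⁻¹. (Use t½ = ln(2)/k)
9.40 s

t½ = ln(2)/k = 0.6931/0.0737 = 9.40 s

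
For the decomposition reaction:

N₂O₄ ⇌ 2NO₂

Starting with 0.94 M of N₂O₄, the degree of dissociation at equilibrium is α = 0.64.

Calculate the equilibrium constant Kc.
K_c = 4.2780

x = α·[A]₀ = 0.64 × 0.94 = 0.6016 M dissociated.
At eq: [N₂O₄] = 0.94 − 0.6016 = 0.3384 M; [NO₂] = 2x = 1.203 M.
Kc = [NO₂]²/[N₂O₄] = (1.203)²/0.3384 = 4.278.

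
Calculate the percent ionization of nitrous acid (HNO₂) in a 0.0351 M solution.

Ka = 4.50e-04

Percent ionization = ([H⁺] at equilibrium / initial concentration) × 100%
Percent ionization = 10.7%

Let x = [H⁺]. Ka = x²/(C - x) ⇒ x² + (4.50e-04)x - (4.50e-04)(0.0351) = 0. x = 3.7557e-03. Percent = (3.7557e-03/0.0351) × 100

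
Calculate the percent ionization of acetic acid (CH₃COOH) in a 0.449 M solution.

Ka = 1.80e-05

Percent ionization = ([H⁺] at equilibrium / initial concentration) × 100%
Percent ionization = 0.631%

Let x = [H⁺]. Ka = x²/(C - x) ⇒ x² + (1.80e-05)x - (1.80e-05)(0.449) = 0. x = 2.8339e-03. Percent = (2.8339e-03/0.449) × 100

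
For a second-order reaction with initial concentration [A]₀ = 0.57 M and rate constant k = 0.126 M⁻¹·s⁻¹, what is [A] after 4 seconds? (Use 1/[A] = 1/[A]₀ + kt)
0.4428 M

1/[A] = 1/[A]₀ + k·t = 1/0.57 + (0.126)·(4) = 1.7544 + 0.5040 = 2.2584
[A] = 1/2.2584 = 0.4428 M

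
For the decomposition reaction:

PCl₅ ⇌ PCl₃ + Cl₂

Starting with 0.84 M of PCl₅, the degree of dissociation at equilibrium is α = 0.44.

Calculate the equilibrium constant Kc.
K_c = 0.2904

x = α·[A]₀ = 0.44 × 0.84 = 0.3696 M dissociated.
At eq: [PCl₅] = 0.84 − 0.3696 = 0.4704 M; [PCl₃] = [Cl₂] = x = 0.3696 M.
Kc = [PCl₃][Cl₂]/[PCl₅] = (0.3696)²/0.4704 = 0.2904.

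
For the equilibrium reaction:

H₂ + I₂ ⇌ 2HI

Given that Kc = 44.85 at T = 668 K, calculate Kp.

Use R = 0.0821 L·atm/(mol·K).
K_p = 44.8500

Δn = (moles gaseous products) − (moles gaseous reactants) = 0
T = 668 K; RT = 0.0821 × 668 = 54.8428
Kp = Kc·(RT)^Δn = 44.85 × (54.8428)^0 = 44.85 × 1 = 44.8500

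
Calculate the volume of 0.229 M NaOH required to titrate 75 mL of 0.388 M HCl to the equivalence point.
V_{base} = 127.1 mL

At equivalence: moles acid = moles base.
moles HCl = 0.388 M × 0.075 L = 0.0291 mol
V_NaOH = 0.0291 mol ÷ 0.229 M = 0.1271 L = 127.1 mL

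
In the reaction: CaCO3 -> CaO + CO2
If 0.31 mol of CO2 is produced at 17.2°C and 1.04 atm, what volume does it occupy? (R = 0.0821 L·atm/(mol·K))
T = 17.2°C + 273.15 = 290.35 K
V = nRT/P = (0.31 × 0.0821 × 290.35) / 1.04
V = 7.11 L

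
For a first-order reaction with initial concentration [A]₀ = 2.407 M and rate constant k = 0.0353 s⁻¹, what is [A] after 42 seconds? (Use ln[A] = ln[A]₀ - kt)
0.5465 M

ln[A] = ln[A]₀ - k·t = ln(2.407) - (0.0353)·(42) = 0.8784 - 1.4826 = -0.6042
[A] = e^(-0.6042) = 0.5465 M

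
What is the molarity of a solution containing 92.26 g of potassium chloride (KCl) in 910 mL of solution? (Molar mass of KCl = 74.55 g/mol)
Moles of KCl = 92.26 g ÷ 74.55 g/mol = 1.23756 mol
Volume = 910 mL = 0.91 L
Molarity = 1.23756 mol ÷ 0.91 L = 1.36 M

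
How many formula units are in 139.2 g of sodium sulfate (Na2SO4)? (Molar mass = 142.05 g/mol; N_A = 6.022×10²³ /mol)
Moles = 139.2 g ÷ 142.05 g/mol = 0.979937 mol
Formula units = 0.979937 mol × 6.022×10²³ /mol = 5.901e+23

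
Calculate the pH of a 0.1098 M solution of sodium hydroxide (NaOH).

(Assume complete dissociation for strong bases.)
pH = 13.04

[OH⁻] = 0.1098 M for strong base. pOH = -log[OH⁻] = 0.96, pH = 14 - pOH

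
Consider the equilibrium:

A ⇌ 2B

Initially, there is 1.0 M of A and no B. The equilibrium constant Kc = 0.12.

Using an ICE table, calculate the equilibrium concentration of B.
[B] = 0.318 M

ICE: [A] = 1.0 − x, [B] = 2x.
Kc = (2x)²/(1.0 − x) = 0.12 ⇒ 4x² + 0.12x − 0.12 = 0.
x = (−0.12 + √(0.12² + 4·4·0.12))/(2·4) = (−0.12 + √1.9344)/8 = 0.15885.
[B] = 2x = 0.318 M.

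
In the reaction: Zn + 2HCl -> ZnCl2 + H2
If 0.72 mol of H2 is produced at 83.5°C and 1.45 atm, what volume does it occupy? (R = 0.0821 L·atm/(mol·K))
T = 83.5°C + 273.15 = 356.65 K
V = nRT/P = (0.72 × 0.0821 × 356.65) / 1.45
V = 14.54 L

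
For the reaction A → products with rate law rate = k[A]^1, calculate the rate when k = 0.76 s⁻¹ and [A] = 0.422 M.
0.3207 M/s

rate = k·[A]^1 = 0.76·(0.422)^1 = 0.76·0.422 = 0.3207 M/s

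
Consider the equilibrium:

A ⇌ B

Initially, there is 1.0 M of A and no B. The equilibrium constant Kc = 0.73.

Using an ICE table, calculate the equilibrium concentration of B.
[B] = 0.422 M

ICE: [A] = 1.0 − x, [B] = x.
Kc = x/(1.0 − x) = 0.73 ⇒ x = 0.73·1.0/(1 + 0.73) = 0.73/1.73 = 0.422.
[B] = x = 0.422 M.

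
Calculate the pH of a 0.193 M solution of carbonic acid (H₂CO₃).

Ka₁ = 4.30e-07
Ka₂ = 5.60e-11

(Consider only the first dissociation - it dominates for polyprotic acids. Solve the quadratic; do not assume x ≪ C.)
pH = 3.54

x² + Ka₁·x − Ka₁·C = 0 with Ka₁ = 4.30e-07, C = 0.193.
x = (−Ka₁ + √(Ka₁² + 4·Ka₁·C))/2 = 2.8786e-04 M, so pH = 3.54.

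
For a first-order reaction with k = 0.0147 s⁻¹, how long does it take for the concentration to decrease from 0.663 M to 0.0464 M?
180.92 s

From ln[A] = ln[A]₀ - k·t: t = ln([A]₀/[A])/k = ln(0.663/0.0464)/0.0147 = ln(14.2888)/0.0147 = 2.6595/0.0147 = 180.92 s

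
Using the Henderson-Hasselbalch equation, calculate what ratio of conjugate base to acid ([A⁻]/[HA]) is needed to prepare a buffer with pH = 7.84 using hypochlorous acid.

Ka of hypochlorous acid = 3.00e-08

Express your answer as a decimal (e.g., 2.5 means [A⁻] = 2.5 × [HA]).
[A⁻]/[HA] = 2.075

pKa = −log(3.00e-08) = 7.5229. pH = pKa + log([A⁻]/[HA]). 7.84 = 7.5229 + log(ratio). log(ratio) = 7.84 − 7.5229 = 0.3171. ratio = 10^(0.3171) = 2.075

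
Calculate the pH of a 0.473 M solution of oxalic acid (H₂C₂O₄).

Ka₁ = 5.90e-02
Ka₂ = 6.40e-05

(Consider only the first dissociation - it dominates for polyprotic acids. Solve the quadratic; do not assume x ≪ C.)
pH = 0.85

x² + Ka₁·x − Ka₁·C = 0 with Ka₁ = 5.90e-02, C = 0.473.
x = (−Ka₁ + √(Ka₁² + 4·Ka₁·C))/2 = 1.4014e-01 M, so pH = 0.85.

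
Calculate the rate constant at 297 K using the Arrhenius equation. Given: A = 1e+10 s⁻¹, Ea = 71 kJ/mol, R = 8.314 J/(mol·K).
3.25e-03 s⁻¹

k = A·exp(-Ea/(R·T)) = 1e+10·exp(-71000/(8.314·297)) = 1e+10·exp(-28.7536) = 1e+10·3.2545e-13 = 3.25e-03 s⁻¹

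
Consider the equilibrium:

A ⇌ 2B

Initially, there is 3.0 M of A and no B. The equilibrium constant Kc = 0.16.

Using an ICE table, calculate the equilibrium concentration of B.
[B] = 0.654 M

ICE: [A] = 3.0 − x, [B] = 2x.
Kc = (2x)²/(3.0 − x) = 0.16 ⇒ 4x² + 0.16x − 0.48 = 0.
x = (−0.16 + √(0.16² + 4·4·0.48))/(2·4) = (−0.16 + √7.7056)/8 = 0.32699.
[B] = 2x = 0.654 M.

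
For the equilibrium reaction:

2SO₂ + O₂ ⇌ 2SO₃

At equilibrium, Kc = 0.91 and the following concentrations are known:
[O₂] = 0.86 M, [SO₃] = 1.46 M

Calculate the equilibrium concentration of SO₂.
[SO₂] = 1.6504 M

Kc = ([SO₃]^2) / ([SO₂]^2 × [O₂]) = 0.91
[SO₂]^2 = (product terms)/(Kc · other reactant terms) = 2.1316 / (0.91 · 0.86) = 2.7237
[SO₂] = (2.7237)^(1/2) = 1.6504 M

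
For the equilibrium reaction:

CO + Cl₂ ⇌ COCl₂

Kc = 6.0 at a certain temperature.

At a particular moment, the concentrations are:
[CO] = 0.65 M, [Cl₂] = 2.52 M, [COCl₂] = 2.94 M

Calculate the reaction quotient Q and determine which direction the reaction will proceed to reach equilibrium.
Q = 1.795, Q < K, reaction proceeds forward (toward products)

Q = ([COCl₂]) / ([CO] × [Cl₂])
  = ((2.94)) / ((0.65)·(2.52)) = 2.94/1.638 = 1.795
Since Q = 1.795 < Kc = 6.0, the reaction proceeds forward (toward products) to reach equilibrium.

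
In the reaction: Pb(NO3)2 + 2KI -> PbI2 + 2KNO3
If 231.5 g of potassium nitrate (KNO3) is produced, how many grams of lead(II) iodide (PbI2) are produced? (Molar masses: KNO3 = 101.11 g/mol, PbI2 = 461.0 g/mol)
Moles of KNO3 = 231.5 g ÷ 101.11 g/mol = 2.28959 mol
Mole ratio: 1 mol PbI2 / 2 mol KNO3
Moles of PbI2 = 2.28959 × (1/2) = 1.14479 mol
Mass of PbI2 = 1.14479 mol × 461.0 g/mol = 527.7 g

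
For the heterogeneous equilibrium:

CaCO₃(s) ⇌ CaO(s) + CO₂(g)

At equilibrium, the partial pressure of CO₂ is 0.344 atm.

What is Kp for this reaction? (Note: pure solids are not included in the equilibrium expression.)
K_p = 0.344

Solids (CaCO₃, CaO) have activity 1 and are excluded.
Kp = P(CO₂) = 0.344.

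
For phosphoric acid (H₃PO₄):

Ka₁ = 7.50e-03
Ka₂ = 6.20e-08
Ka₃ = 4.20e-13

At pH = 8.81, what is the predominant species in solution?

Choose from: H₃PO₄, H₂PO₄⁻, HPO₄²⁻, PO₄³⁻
HPO₄²⁻

pKa1 = 2.12, pKa2 = 7.21, pKa3 = 12.38. Each pKa is the crossover between adjacent species; pH = 8.81 lies in the region where HPO₄²⁻ predominates.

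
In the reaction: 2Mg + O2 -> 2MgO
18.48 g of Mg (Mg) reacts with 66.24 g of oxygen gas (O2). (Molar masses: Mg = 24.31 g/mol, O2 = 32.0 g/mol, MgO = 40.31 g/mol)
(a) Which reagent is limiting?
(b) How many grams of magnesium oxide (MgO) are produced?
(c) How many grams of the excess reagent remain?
(a) Mg, (b) 30.64 g, (c) 54.08 g

Moles of Mg = 18.48 g ÷ 24.31 g/mol = 0.760181 mol
Moles of O2 = 66.24 g ÷ 32.0 g/mol = 2.07 mol
Moles ÷ coefficient: Mg: 0.760181/2 = 0.3801, O2: 2.07/1 = 2.07
(a) Mg has the smaller value, so Mg is the limiting reagent.
(b) Moles of MgO = 0.760181 mol Mg × (2/2) = 0.760181 mol; mass = 0.760181 mol × 40.31 g/mol = 30.64 g
(c) O2 consumed = 0.760181 × (1/2) = 0.38009 mol; remaining = 2.07 − 0.38009 = 1.68991 mol; mass = 1.68991 mol × 32.0 g/mol = 54.08 g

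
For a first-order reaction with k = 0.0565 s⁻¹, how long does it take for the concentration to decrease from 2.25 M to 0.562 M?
24.55 s

From ln[A] = ln[A]₀ - k·t: t = ln([A]₀/[A])/k = ln(2.25/0.562)/0.0565 = ln(4.0036)/0.0565 = 1.3872/0.0565 = 24.55 s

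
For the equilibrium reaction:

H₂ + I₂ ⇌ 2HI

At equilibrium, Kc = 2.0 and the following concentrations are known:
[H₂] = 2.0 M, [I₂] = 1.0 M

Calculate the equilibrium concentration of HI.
[HI] = 2.0000 M

Kc = ([HI]^2) / ([H₂] × [I₂]) = 2.0
[HI]^2 = Kc · (reactant terms)/(other product terms) = 2.0 · 2 / 1 = 4
[HI] = (4)^(1/2) = 2.0000 M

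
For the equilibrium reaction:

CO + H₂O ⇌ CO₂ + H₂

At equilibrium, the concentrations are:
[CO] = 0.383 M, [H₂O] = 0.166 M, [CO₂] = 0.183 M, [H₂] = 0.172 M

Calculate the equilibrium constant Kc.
K_c = 0.4951

Kc = ([CO₂] × [H₂]) / ([CO] × [H₂O])
   = ((0.183)·(0.172)) / ((0.383)·(0.166))
   = 0.031476 / 0.063578 = 0.4951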